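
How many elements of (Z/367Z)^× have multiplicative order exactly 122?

60

φ(367) = 367 − 1 = 366 = 2 · 3 · 61.
Since (Z/367Z)^× is cyclic of order 366, the number of elements of order d is φ(d) when d | 366 and 0 otherwise.
122 = 2 · 61 divides 366, and φ(122) = 60.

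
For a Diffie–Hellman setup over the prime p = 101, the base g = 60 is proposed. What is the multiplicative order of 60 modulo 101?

20

Since 60 ∈ (Z/101Z)^×, its order divides φ(101) = 101 − 1 = 100 = 2^2 · 5^2.
Divisors of 100: 1, 2, 4, 5, 10, 20, 25, 50, 100.
Evaluate successive powers at the divisors of 100:
60^1 ≡ 60 (mod 101)
60^2 ≡ 65 (mod 101)
60^4 ≡ 84 (mod 101)
60^5 ≡ 91 (mod 101)
60^10 ≡ 100 (mod 101)
60^20 ≡ 1 (mod 101) ✓
Therefore the multiplicative order of 60 modulo 101 is 20.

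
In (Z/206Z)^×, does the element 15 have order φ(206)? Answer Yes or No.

No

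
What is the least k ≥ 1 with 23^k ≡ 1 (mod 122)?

ord(23) | φ(122) = φ(2)·φ(61) = 1·60 = 60 = 2^2 · 3 · 5.
Divisors of 60: 1, 2, 3, 4, 5, 6, 10, 12, 15, 20, 30, 60.
Test each divisor d:
23^1 ≡ 23
23^2 ≡ 41
23^3 ≡ 89
23^4 ≡ 95
23^5 ≡ 111
23^6 ≡ 113
23^10 ≡ 121
23^12 ≡ 81
23^15 ≡ 11
23^20 ≡ 1
The smallest such exponent is 20, so the order of 23 is 20.

20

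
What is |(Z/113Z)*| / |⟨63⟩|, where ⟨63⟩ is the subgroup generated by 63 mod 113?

2

Since 63 ∈ (Z/113Z)^×, its order divides φ(113) = 113 − 1 = 112 = 2^4 · 7.
Divisors of 112: 1, 2, 4, 7, 8, 14, 16, 28, 56, 112.
Test each divisor d:
63^1 ≡ 63
63^2 ≡ 14
63^4 ≡ 83
63^7 ≡ 95
63^8 ≡ 109
63^14 ≡ 98
63^16 ≡ 16
63^28 ≡ 112
63^56 ≡ 1
The order of 63 is 56, so the subgroup it generates has 56 elements.
Index = |(Z/113Z)^×| / |⟨63⟩| = 112 / 56 = 2.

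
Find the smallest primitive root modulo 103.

5

φ(103) = 103 − 1 = 102 = 2 · 3 · 17.
g is a primitive root iff g^(102/q) ≢ 1 (mod 103) for each prime q ∈ {2, 3, 17}.
g = 2: 2^51 ≡ 1 — hits 1, so not a primitive root.
g = 3: 3^51 ≡ 102; 3^34 ≡ 1 — hits 1, so not a primitive root.
g = 4: 4^51 ≡ 1 — hits 1, so not a primitive root.
g = 5: 5^51 ≡ 102; 5^34 ≡ 56; 5^6 ≡ 72 — none is 1, so 5 is a primitive root.
The smallest primitive root modulo 103 is 5.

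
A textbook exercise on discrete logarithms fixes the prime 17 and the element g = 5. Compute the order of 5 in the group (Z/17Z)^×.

16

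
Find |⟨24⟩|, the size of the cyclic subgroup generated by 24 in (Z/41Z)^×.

ord(24) | φ(41) = 41 − 1 = 40 = 2^3 · 5.
Divisors of 40: 1, 2, 4, 5, 8, 10, 20, 40.
Evaluate successive powers at the divisors of 40:
24^1 ≡ 24
24^2 ≡ 2
24^4 ≡ 4
24^5 ≡ 14
24^8 ≡ 16
24^10 ≡ 32
24^20 ≡ 40
24^40 ≡ 1
The smallest such exponent is 40, so the order of 24 is 40.

40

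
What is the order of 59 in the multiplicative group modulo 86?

By Lagrange's theorem, ord_86(59) divides φ(86) = φ(2)·φ(43) = 1·42 = 42 = 2 · 3 · 7.
Divisors of 42: 1, 2, 3, 6, 7, 14, 21, 42.
Evaluate successive powers at the divisors of 42:
59^1 ≡ 59
59^2 ≡ 41
59^3 ≡ 11
59^6 ≡ 35
59^7 ≡ 1
Hence ord(59) = 7.

7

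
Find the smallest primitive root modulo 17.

φ(17) = 17 − 1 = 16 = 2^4.
g is a primitive root iff g^(16/q) ≢ 1 (mod 17) for each prime q ∈ {2}.
g = 2: 2^8 ≡ 1 — hits 1, so not a primitive root.
g = 3: 3^8 ≡ 16 — none is 1, so 3 is a primitive root.
So 3 is the smallest generator of (Z/17Z)^×.

3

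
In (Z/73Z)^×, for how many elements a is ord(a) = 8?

4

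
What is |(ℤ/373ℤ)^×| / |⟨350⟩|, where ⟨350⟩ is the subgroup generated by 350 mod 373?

3

Since 350 ∈ (Z/373Z)^×, its order divides φ(373) = 373 − 1 = 372 = 2^2 · 3 · 31.
Divisors of 372: 1, 2, 3, 4, 6, 12, 31, 62, 93, 124, 186, 372.
Evaluate successive powers at the divisors of 372:
350^1 ≡ 350 (mod 373)
350^2 ≡ 156 (mod 373)
350^3 ≡ 142 (mod 373)
350^4 ≡ 91 (mod 373)
350^6 ≡ 22 (mod 373)
350^12 ≡ 111 (mod 373)
350^31 ≡ 269 (mod 373)
350^62 ≡ 372 (mod 373)
350^93 ≡ 104 (mod 373)
350^124 ≡ 1 (mod 373) ✓
Thus |⟨350⟩| = ord(350) = 124.
Index = |(Z/373Z)^×| / |⟨350⟩| = 372 / 124 = 3.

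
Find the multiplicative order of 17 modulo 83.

41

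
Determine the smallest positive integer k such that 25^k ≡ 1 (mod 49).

By Lagrange's theorem, ord_49(25) divides φ(49) = φ(7^2) = 7·(7−1) = 42 = 2 · 3 · 7.
Divisors of 42: 1, 2, 3, 6, 7, 14, 21, 42.
Evaluate successive powers at the divisors of 42:
25^1 ≡ 25
25^2 ≡ 37
25^3 ≡ 43
25^6 ≡ 36
25^7 ≡ 18
25^14 ≡ 30
25^21 ≡ 1
The smallest such exponent is 21, so the order of 25 is 21.

21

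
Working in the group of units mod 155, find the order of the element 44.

The order of 44 must divide φ(155) = φ(5·31) = (5−1)·(31−1) = 4·30 = 120 = 2^3 · 3 · 5.
Divisors of 120: 1, 2, 3, 4, 5, 6, 8, 10, 12, 15, 20, 24, 30, 40, 60, 120.
Evaluate successive powers at the divisors of 120:
44^1 ≡ 44 (mod 155)
44^2 ≡ 76 (mod 155)
44^3 ≡ 89 (mod 155)
44^4 ≡ 41 (mod 155)
44^5 ≡ 99 (mod 155)
44^6 ≡ 16 (mod 155)
44^8 ≡ 131 (mod 155)
44^10 ≡ 36 (mod 155)
44^12 ≡ 101 (mod 155)
44^15 ≡ 154 (mod 155)
44^20 ≡ 56 (mod 155)
44^24 ≡ 126 (mod 155)
44^30 ≡ 1 (mod 155) ✓
The smallest such exponent is 30, so the order of 44 is 30.

30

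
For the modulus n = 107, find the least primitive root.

2

φ(107) = 107 − 1 = 106 = 2 · 53.
Test candidates g = 2, 3, … against the prime factors q ∈ {2, 53} of φ(107): g is a generator iff g^(106/q) ≢ 1 for every such q.
g = 2: 2^53 ≡ 106; 2^2 ≡ 4 — none is 1, so 2 is a primitive root.
Hence the least primitive root of 107 is 2.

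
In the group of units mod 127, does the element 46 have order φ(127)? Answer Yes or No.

φ(127) = 127 − 1 = 126 = 2 · 3^2 · 7.
Test 46^(126/q) mod 127 for each prime factor q of 126:
46^63 ≡ 126 (mod 127)  [q = 2: ≢ 1 ✓]
46^42 ≡ 107 (mod 127)  [q = 3: ≢ 1 ✓]
46^18 ≡ 2 (mod 127)  [q = 7: ≢ 1 ✓]
None equal 1, so ord_127(46) = 126: 46 is a primitive root.

Yes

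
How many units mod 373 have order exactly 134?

φ(373) = 373 − 1 = 372 = 2^2 · 3 · 31.
Since (Z/373Z)^× is cyclic of order 372, the number of elements of order d is φ(d) when d | 372 and 0 otherwise.
134 does not divide 372, so no element of (Z/373Z)^× has order 134.

0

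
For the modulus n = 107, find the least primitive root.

2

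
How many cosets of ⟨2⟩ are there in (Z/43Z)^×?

3

ord(2) | φ(43) = 43 − 1 = 42 = 2 · 3 · 7.
Divisors of 42: 1, 2, 3, 6, 7, 14, 21, 42.
Test each divisor d:
2^1 ≡ 2 (mod 43)
2^2 ≡ 4 (mod 43)
2^3 ≡ 8 (mod 43)
2^6 ≡ 21 (mod 43)
2^7 ≡ 42 (mod 43)
2^14 ≡ 1 (mod 43) ✓
So ord_43(2) = 14, hence |⟨2⟩| = 14.
The index is φ(43) / ord(2) = 42 / 14 = 3.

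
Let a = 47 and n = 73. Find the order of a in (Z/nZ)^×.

72

Since 47 ∈ (Z/73Z)^×, its order divides φ(73) = 73 − 1 = 72 = 2^3 · 3^2.
Divisors of 72: 1, 2, 3, 4, 6, 8, 9, 12, 18, 24, 36, 72.
Test each divisor d:
47^1 ≡ 47 (mod 73)
47^2 ≡ 19 (mod 73)
47^3 ≡ 17 (mod 73)
47^4 ≡ 69 (mod 73)
47^6 ≡ 70 (mod 73)
47^8 ≡ 16 (mod 73)
47^9 ≡ 22 (mod 73)
47^12 ≡ 9 (mod 73)
47^18 ≡ 46 (mod 73)
47^24 ≡ 8 (mod 73)
47^36 ≡ 72 (mod 73)
47^72 ≡ 1 (mod 73) ✓
Hence ord(47) = 72.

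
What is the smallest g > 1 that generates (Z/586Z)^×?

3

φ(586) = φ(2)·φ(293) = 1·292 = 292 = 2^2 · 73.
g is a primitive root iff g^(292/q) ≢ 1 (mod 586) for each prime q ∈ {2, 73}.
g = 2: gcd(2, 586) = 2 > 1, not a unit — skip.
g = 3: 3^146 ≡ 585; 3^4 ≡ 81 — none is 1, so 3 is a primitive root.
Hence the least primitive root of 586 is 3.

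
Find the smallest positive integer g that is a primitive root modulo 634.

φ(634) = φ(2)·φ(317) = 1·316 = 316 = 2^2 · 79.
g is a primitive root iff g^(316/q) ≢ 1 (mod 634) for each prime q ∈ {2, 79}.
g = 2: gcd(2, 634) = 2 > 1, not a unit — skip.
g = 3: 3^158 ≡ 633; 3^4 ≡ 81 — none is 1, so 3 is a primitive root.
So 3 is the smallest generator of (Z/634Z)^×.

3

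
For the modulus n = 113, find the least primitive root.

φ(113) = 113 − 1 = 112 = 2^4 · 7.
g is a primitive root iff g^(112/q) ≢ 1 (mod 113) for each prime q ∈ {2, 7}.
g = 2: 2^56 ≡ 1 — hits 1, so not a primitive root.
g = 3: 3^56 ≡ 112; 3^16 ≡ 49 — none is 1, so 3 is a primitive root.
So 3 is the smallest generator of (Z/113Z)^×.

3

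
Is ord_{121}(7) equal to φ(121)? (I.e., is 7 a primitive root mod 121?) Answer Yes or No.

Yes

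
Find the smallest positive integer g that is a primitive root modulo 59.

2

φ(59) = 59 − 1 = 58 = 2 · 29.
Test candidates g = 2, 3, … against the prime factors q ∈ {2, 29} of φ(59): g is a generator iff g^(58/q) ≢ 1 for every such q.
g = 2: 2^29 ≡ 58; 2^2 ≡ 4 — none is 1, so 2 is a primitive root.
The smallest primitive root modulo 59 is 2.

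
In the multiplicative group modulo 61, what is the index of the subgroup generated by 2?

1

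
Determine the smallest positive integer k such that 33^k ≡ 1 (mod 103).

ord(33) | φ(103) = 103 − 1 = 102 = 2 · 3 · 17.
Divisors of 102: 1, 2, 3, 6, 17, 34, 51, 102.
Compute 33^d (mod 103) for the divisors d until we hit 1:
33^1 ≡ 33 (mod 103)
33^2 ≡ 59 (mod 103)
33^3 ≡ 93 (mod 103)
33^6 ≡ 100 (mod 103)
33^17 ≡ 46 (mod 103)
33^34 ≡ 56 (mod 103)
33^51 ≡ 1 (mod 103) ✓
The smallest such exponent is 51, so the order of 33 is 51.

51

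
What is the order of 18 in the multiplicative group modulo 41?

The order of 18 must divide φ(41) = 41 − 1 = 40 = 2^3 · 5.
Divisors of 40: 1, 2, 4, 5, 8, 10, 20, 40.
Check 18^d mod 41 for each divisor in increasing order:
18^1 ≡ 18 (mod 41)
18^2 ≡ 37 (mod 41)
18^4 ≡ 16 (mod 41)
18^5 ≡ 1 (mod 41) ✓
The smallest such exponent is 5, so the order of 18 is 5.

5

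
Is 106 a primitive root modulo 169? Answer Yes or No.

φ(169) = φ(13^2) = 13·(13−1) = 156 = 2^2 · 3 · 13.
An element g generates (Z/169Z)^× iff g^(156/q) ≢ 1 (mod 169) for each prime q ∈ {2, 3, 13}.
106^78 ≡ 168 (mod 169)  [q = 2: ≢ 1 ✓]
106^52 ≡ 146 (mod 169)  [q = 3: ≢ 1 ✓]
106^12 ≡ 157 (mod 169)  [q = 13: ≢ 1 ✓]
None equal 1, so ord_169(106) = 156: 106 is a primitive root.

Yes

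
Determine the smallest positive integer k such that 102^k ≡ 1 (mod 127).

42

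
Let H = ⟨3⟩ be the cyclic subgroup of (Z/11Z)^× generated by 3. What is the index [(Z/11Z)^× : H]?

2

ord(3) | φ(11) = 11 − 1 = 10 = 2 · 5.
Divisors of 10: 1, 2, 5, 10.
Check 3^d mod 11 for each divisor in increasing order:
3^1 ≡ 3 (mod 11)
3^2 ≡ 9 (mod 11)
3^5 ≡ 1 (mod 11) ✓
So ord_11(3) = 5, hence |⟨3⟩| = 5.
[(Z/11Z)^× : ⟨3⟩] = 10/5 = 2.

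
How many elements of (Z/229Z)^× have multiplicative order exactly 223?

0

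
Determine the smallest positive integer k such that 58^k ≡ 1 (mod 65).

12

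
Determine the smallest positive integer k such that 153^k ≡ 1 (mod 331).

55

The order of 153 must divide φ(331) = 331 − 1 = 330 = 2 · 3 · 5 · 11.
Divisors of 330: 1, 2, 3, 5, 6, 10, 11, 15, 22, 30, 33, 55, 66, 110, 165, 330.
Test each divisor d:
153^1 ≡ 153
153^2 ≡ 239
153^3 ≡ 157
153^5 ≡ 120
153^6 ≡ 155
153^10 ≡ 167
153^11 ≡ 64
153^15 ≡ 180
153^22 ≡ 124
153^30 ≡ 293
153^33 ≡ 323
153^55 ≡ 1
The smallest such exponent is 55, so the order of 153 is 55.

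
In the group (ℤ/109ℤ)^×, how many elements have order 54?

φ(109) = 109 − 1 = 108 = 2^2 · 3^3.
In a cyclic group of order 108, there are φ(d) elements of order d for each divisor d of 108, and zero for non-divisors.
54 = 2 · 3^3 divides 108, and φ(54) = 18.

18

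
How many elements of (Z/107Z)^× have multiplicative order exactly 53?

φ(107) = 107 − 1 = 106 = 2 · 53.
(Z/107Z)^× is cyclic (|G| = 106); a cyclic group of order m has exactly φ(d) elements of each order d | m, and none otherwise.
53 | 106, and φ(53) = 53 − 1 = 52.

52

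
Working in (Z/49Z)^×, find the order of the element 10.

42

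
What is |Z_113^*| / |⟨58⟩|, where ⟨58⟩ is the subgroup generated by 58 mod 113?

1

The order of 58 must divide φ(113) = 113 − 1 = 112 = 2^4 · 7.
Divisors of 112: 1, 2, 4, 7, 8, 14, 16, 28, 56, 112.
Check 58^d mod 113 for each divisor in increasing order:
58^1 ≡ 58 (mod 113)
58^2 ≡ 87 (mod 113)
58^4 ≡ 111 (mod 113)
58^7 ≡ 78 (mod 113)
58^8 ≡ 4 (mod 113)
58^14 ≡ 95 (mod 113)
58^16 ≡ 16 (mod 113)
58^28 ≡ 98 (mod 113)
58^56 ≡ 112 (mod 113)
58^112 ≡ 1 (mod 113) ✓
The order of 58 is 112, so the subgroup it generates has 112 elements.
The index is φ(113) / ord(58) = 112 / 112 = 1.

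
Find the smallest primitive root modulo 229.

6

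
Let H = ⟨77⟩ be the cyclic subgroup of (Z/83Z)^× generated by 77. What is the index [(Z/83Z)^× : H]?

2

The order of 77 must divide φ(83) = 83 − 1 = 82 = 2 · 41.
Divisors of 82: 1, 2, 41, 82.
Test each divisor d:
77^1 ≡ 77
77^2 ≡ 36
77^41 ≡ 1
So ord_83(77) = 41, hence |⟨77⟩| = 41.
[(Z/83Z)^× : ⟨77⟩] = 82/41 = 2.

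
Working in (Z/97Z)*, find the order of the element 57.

Since 57 ∈ (Z/97Z)^×, its order divides φ(97) = 97 − 1 = 96 = 2^5 · 3.
Divisors of 96: 1, 2, 3, 4, 6, 8, 12, 16, 24, 32, 48, 96.
Compute 57^d (mod 97) for the divisors d until we hit 1:
57^1 ≡ 57 (mod 97)
57^2 ≡ 48 (mod 97)
57^3 ≡ 20 (mod 97)
57^4 ≡ 73 (mod 97)
57^6 ≡ 12 (mod 97)
57^8 ≡ 91 (mod 97)
57^12 ≡ 47 (mod 97)
57^16 ≡ 36 (mod 97)
57^24 ≡ 75 (mod 97)
57^32 ≡ 35 (mod 97)
57^48 ≡ 96 (mod 97)
57^96 ≡ 1 (mod 97) ✓
Therefore the multiplicative order of 57 modulo 97 is 96.

96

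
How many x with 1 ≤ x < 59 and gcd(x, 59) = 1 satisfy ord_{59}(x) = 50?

φ(59) = 59 − 1 = 58 = 2 · 29.
(Z/59Z)^× is cyclic (|G| = 58); a cyclic group of order m has exactly φ(d) elements of each order d | m, and none otherwise.
Here 58 is not a multiple of 50, so there are no elements of order 50.

0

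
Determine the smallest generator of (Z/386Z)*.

5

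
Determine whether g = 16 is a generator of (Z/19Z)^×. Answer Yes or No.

No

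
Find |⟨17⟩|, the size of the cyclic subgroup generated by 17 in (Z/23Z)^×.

22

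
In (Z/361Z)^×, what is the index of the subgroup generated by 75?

ord(75) | φ(361) = φ(19^2) = 19·(19−1) = 342 = 2 · 3^2 · 19.
Divisors of 342: 1, 2, 3, 6, 9, 18, 19, 38, 57, 114, 171, 342.
Test each divisor d:
75^1 ≡ 75 (mod 361)
75^2 ≡ 210 (mod 361)
75^3 ≡ 227 (mod 361)
75^6 ≡ 267 (mod 361)
75^9 ≡ 322 (mod 361)
75^18 ≡ 77 (mod 361)
75^19 ≡ 360 (mod 361)
75^38 ≡ 1 (mod 361) ✓
The order of 75 is 38, so the subgroup it generates has 38 elements.
[(Z/361Z)^× : ⟨75⟩] = 342/38 = 9.

9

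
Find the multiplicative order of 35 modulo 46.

The order of 35 must divide φ(46) = φ(2)·φ(23) = 1·22 = 22 = 2 · 11.
Divisors of 22: 1, 2, 11, 22.
Evaluate successive powers at the divisors of 22:
35^1 ≡ 35 (mod 46)
35^2 ≡ 29 (mod 46)
35^11 ≡ 1 (mod 46) ✓
The smallest such exponent is 11, so the order of 35 is 11.

11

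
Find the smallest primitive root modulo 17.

φ(17) = 17 − 1 = 16 = 2^4.
Test candidates g = 2, 3, … against the prime factors q ∈ {2} of φ(17): g is a generator iff g^(16/q) ≢ 1 for every such q.
g = 2: 2^8 ≡ 1 — hits 1, so not a primitive root.
g = 3: 3^8 ≡ 16 — none is 1, so 3 is a primitive root.
So 3 is the smallest generator of (Z/17Z)^×.

3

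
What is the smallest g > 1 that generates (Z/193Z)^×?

φ(193) = 193 − 1 = 192 = 2^6 · 3.
g is a primitive root iff g^(192/q) ≢ 1 (mod 193) for each prime q ∈ {2, 3}.
g = 2: 2^96 ≡ 1 — hits 1, so not a primitive root.
g = 3: 3^96 ≡ 1 — hits 1, so not a primitive root.
g = 4: 4^96 ≡ 1 — hits 1, so not a primitive root.
g = 5: 5^96 ≡ 192; 5^64 ≡ 84 — none is 1, so 5 is a primitive root.
So 5 is the smallest generator of (Z/193Z)^×.

5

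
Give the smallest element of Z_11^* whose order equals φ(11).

2

φ(11) = 11 − 1 = 10 = 2 · 5.
Test candidates g = 2, 3, … against the prime factors q ∈ {2, 5} of φ(11): g is a generator iff g^(10/q) ≢ 1 for every such q.
g = 2: 2^5 ≡ 10; 2^2 ≡ 4 — none is 1, so 2 is a primitive root.
Hence the least primitive root of 11 is 2.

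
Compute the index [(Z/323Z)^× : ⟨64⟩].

24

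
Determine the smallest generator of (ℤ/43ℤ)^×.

3

φ(43) = 43 − 1 = 42 = 2 · 3 · 7.
g is a primitive root iff g^(42/q) ≢ 1 (mod 43) for each prime q ∈ {2, 3, 7}.
g = 2: 2^21 ≡ 42; 2^14 ≡ 1 — hits 1, so not a primitive root.
g = 3: 3^21 ≡ 42; 3^14 ≡ 36; 3^6 ≡ 41 — none is 1, so 3 is a primitive root.
Hence the least primitive root of 43 is 3.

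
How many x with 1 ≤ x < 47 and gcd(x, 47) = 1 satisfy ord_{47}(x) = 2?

1

φ(47) = 47 − 1 = 46 = 2 · 23.
Since (Z/47Z)^× is cyclic of order 46, the number of elements of order d is φ(d) when d | 46 and 0 otherwise.
2 | 46, and φ(2) = 2 − 1 = 1.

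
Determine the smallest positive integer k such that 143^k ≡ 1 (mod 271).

270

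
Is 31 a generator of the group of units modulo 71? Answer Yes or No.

Yes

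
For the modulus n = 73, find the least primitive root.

φ(73) = 73 − 1 = 72 = 2^3 · 3^2.
g is a primitive root iff g^(72/q) ≢ 1 (mod 73) for each prime q ∈ {2, 3}.
g = 2: 2^36 ≡ 1 — hits 1, so not a primitive root.
g = 3: 3^36 ≡ 1 — hits 1, so not a primitive root.
g = 4: 4^36 ≡ 1 — hits 1, so not a primitive root.
g = 5: 5^36 ≡ 72; 5^24 ≡ 8 — none is 1, so 5 is a primitive root.
Hence the least primitive root of 73 is 5.

5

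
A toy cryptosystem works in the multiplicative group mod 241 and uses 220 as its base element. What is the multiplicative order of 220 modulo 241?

By Lagrange's theorem, ord_241(220) divides φ(241) = 241 − 1 = 240 = 2^4 · 3 · 5.
Divisors of 240: 1, 2, 3, 4, 5, 6, 8, 10, 12, 15, 16, 20, 24, 30, 40, 48, 60, 80, 120, 240.
Compute 220^d (mod 241) for the divisors d until we hit 1:
220^1 ≡ 220 (mod 241)
220^2 ≡ 200 (mod 241)
220^3 ≡ 138 (mod 241)
220^4 ≡ 235 (mod 241)
220^5 ≡ 126 (mod 241)
220^6 ≡ 5 (mod 241)
220^8 ≡ 36 (mod 241)
220^10 ≡ 211 (mod 241)
220^12 ≡ 25 (mod 241)
220^15 ≡ 76 (mod 241)
220^16 ≡ 91 (mod 241)
220^20 ≡ 177 (mod 241)
220^24 ≡ 143 (mod 241)
220^30 ≡ 233 (mod 241)
220^40 ≡ 240 (mod 241)
220^48 ≡ 205 (mod 241)
220^60 ≡ 64 (mod 241)
220^80 ≡ 1 (mod 241) ✓
Hence ord(220) = 80.

80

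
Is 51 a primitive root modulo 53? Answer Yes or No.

Yes

φ(53) = 53 − 1 = 52 = 2^2 · 13.
51 is a primitive root mod 53 iff 51^(φ(53)/q) ≢ 1 for every prime q | φ(53), i.e. q ∈ {2, 13}.
51^26 ≡ 52 (mod 53)  [q = 2: ≢ 1 ✓]
51^4 ≡ 16 (mod 53)  [q = 13: ≢ 1 ✓]
None equal 1, so ord_53(51) = 52: 51 is a primitive root.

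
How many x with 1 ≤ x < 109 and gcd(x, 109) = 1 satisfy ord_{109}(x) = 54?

18

φ(109) = 109 − 1 = 108 = 2^2 · 3^3.
In a cyclic group of order 108, there are φ(d) elements of order d for each divisor d of 108, and zero for non-divisors.
54 = 2 · 3^3 divides 108, and φ(54) = 18.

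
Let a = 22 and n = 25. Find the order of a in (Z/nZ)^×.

By Lagrange's theorem, ord_25(22) divides φ(25) = φ(5^2) = 5·(5−1) = 20 = 2^2 · 5.
Divisors of 20: 1, 2, 4, 5, 10, 20.
Test each divisor d:
22^1 ≡ 22
22^2 ≡ 9
22^4 ≡ 6
22^5 ≡ 7
22^10 ≡ 24
22^20 ≡ 1
The smallest such exponent is 20, so the order of 22 is 20.

20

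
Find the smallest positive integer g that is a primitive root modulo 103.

5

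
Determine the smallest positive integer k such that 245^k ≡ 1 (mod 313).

ord(245) | φ(313) = 313 − 1 = 312 = 2^3 · 3 · 13.
Divisors of 312: 1, 2, 3, 4, 6, 8, 12, 13, 24, 26, 39, 52, 78, 104, 156, 312.
Compute 245^d (mod 313) for the divisors d until we hit 1:
245^1 ≡ 245
245^2 ≡ 242
245^3 ≡ 133
245^4 ≡ 33
245^6 ≡ 161
245^8 ≡ 150
245^12 ≡ 255
245^13 ≡ 188
245^24 ≡ 234
245^26 ≡ 288
245^39 ≡ 308
245^52 ≡ 312
245^78 ≡ 25
245^104 ≡ 1
The smallest such exponent is 104, so the order of 245 is 104.

104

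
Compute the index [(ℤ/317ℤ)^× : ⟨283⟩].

2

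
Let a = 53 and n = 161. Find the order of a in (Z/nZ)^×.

66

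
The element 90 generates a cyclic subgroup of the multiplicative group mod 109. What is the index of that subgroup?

Since 90 ∈ (Z/109Z)^×, its order divides φ(109) = 109 − 1 = 108 = 2^2 · 3^3.
Divisors of 108: 1, 2, 3, 4, 6, 9, 12, 18, 27, 36, 54, 108.
Compute 90^d (mod 109) for the divisors d until we hit 1:
90^1 ≡ 90
90^2 ≡ 34
90^3 ≡ 8
90^4 ≡ 66
90^6 ≡ 64
90^9 ≡ 76
90^12 ≡ 63
90^18 ≡ 108
90^27 ≡ 33
90^36 ≡ 1
So ord_109(90) = 36, hence |⟨90⟩| = 36.
The index is φ(109) / ord(90) = 108 / 36 = 3.

3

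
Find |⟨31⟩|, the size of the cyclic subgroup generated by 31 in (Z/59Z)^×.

The order of 31 must divide φ(59) = 59 − 1 = 58 = 2 · 29.
Divisors of 58: 1, 2, 29, 58.
Compute 31^d (mod 59) for the divisors d until we hit 1:
31^1 ≡ 31
31^2 ≡ 17
31^29 ≡ 58
31^58 ≡ 1
So ord_59(31) = 58.

58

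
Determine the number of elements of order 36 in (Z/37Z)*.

φ(37) = 37 − 1 = 36 = 2^2 · 3^2.
(Z/37Z)^× is cyclic (|G| = 36); a cyclic group of order m has exactly φ(d) elements of each order d | m, and none otherwise.
36 = 2^2 · 3^2 divides 36, and φ(36) = 12.

12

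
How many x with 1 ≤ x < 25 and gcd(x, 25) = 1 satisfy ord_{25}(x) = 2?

1

φ(25) = φ(5^2) = 5·(5−1) = 20 = 2^2 · 5.
(Z/25Z)^× is cyclic (|G| = 20); a cyclic group of order m has exactly φ(d) elements of each order d | m, and none otherwise.
2 | 20, and φ(2) = 2 − 1 = 1.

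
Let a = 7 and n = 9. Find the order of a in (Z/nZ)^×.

3

ord(7) | φ(9) = φ(3^2) = 3·(3−1) = 6 = 2 · 3.
Divisors of 6: 1, 2, 3, 6.
Check 7^d mod 9 for each divisor in increasing order:
7^1 ≡ 7
7^2 ≡ 4
7^3 ≡ 1
Hence ord(7) = 3.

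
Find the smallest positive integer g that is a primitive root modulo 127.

φ(127) = 127 − 1 = 126 = 2 · 3^2 · 7.
Test candidates g = 2, 3, … against the prime factors q ∈ {2, 3, 7} of φ(127): g is a generator iff g^(126/q) ≢ 1 for every such q.
g = 2: 2^63 ≡ 1 — hits 1, so not a primitive root.
g = 3: 3^63 ≡ 126; 3^42 ≡ 107; 3^18 ≡ 4 — none is 1, so 3 is a primitive root.
The smallest primitive root modulo 127 is 3.

3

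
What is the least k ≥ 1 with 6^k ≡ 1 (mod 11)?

ord(6) | φ(11) = 11 − 1 = 10 = 2 · 5.
Divisors of 10: 1, 2, 5, 10.
Check 6^d mod 11 for each divisor in increasing order:
6^1 ≡ 6
6^2 ≡ 3
6^5 ≡ 10
6^10 ≡ 1
So ord_11(6) = 10.

10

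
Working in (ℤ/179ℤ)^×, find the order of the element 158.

By Lagrange's theorem, ord_179(158) divides φ(179) = 179 − 1 = 178 = 2 · 89.
Divisors of 178: 1, 2, 89, 178.
Evaluate successive powers at the divisors of 178:
158^1 ≡ 158 (mod 179)
158^2 ≡ 83 (mod 179)
158^89 ≡ 1 (mod 179) ✓
So ord_179(158) = 89.

89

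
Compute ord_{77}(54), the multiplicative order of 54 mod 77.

6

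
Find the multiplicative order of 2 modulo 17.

8

Since 2 ∈ (Z/17Z)^×, its order divides φ(17) = 17 − 1 = 16 = 2^4.
Divisors of 16: 1, 2, 4, 8, 16.
Check 2^d mod 17 for each divisor in increasing order:
2^1 ≡ 2
2^2 ≡ 4
2^4 ≡ 16
2^8 ≡ 1
Hence ord(2) = 8.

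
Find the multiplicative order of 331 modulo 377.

12

ord(331) | φ(377) = φ(13·29) = (13−1)·(29−1) = 12·28 = 336 = 2^4 · 3 · 7.
Divisors of 336: 1, 2, 3, 4, 6, 7, 8, 12, 14, 16, 21, 24, 28, 42, 48, 56, 84, 112, 168, 336.
Test each divisor d:
331^1 ≡ 331
331^2 ≡ 231
331^3 ≡ 307
331^4 ≡ 204
331^6 ≡ 376
331^7 ≡ 46
331^8 ≡ 146
331^12 ≡ 1
So ord_377(331) = 12.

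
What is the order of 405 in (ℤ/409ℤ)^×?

By Lagrange's theorem, ord_409(405) divides φ(409) = 409 − 1 = 408 = 2^3 · 3 · 17.
Divisors of 408: 1, 2, 3, 4, 6, 8, 12, 17, 24, 34, 51, 68, 102, 136, 204, 408.
Compute 405^d (mod 409) for the divisors d until we hit 1:
405^1 ≡ 405
405^2 ≡ 16
405^3 ≡ 345
405^4 ≡ 256
405^6 ≡ 6
405^8 ≡ 96
405^12 ≡ 36
405^17 ≡ 355
405^24 ≡ 69
405^34 ≡ 53
405^51 ≡ 1
Therefore the multiplicative order of 405 modulo 409 is 51.

51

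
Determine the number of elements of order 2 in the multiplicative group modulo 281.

φ(281) = 281 − 1 = 280 = 2^3 · 5 · 7.
In a cyclic group of order 280, there are φ(d) elements of order d for each divisor d of 280, and zero for non-divisors.
2 | 280, and φ(2) = 2 − 1 = 1.

1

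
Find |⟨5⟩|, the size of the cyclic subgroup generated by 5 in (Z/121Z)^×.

The order of 5 must divide φ(121) = φ(11^2) = 11·(11−1) = 110 = 2 · 5 · 11.
Divisors of 110: 1, 2, 5, 10, 11, 22, 55, 110.
Check 5^d mod 121 for each divisor in increasing order:
5^1 ≡ 5 (mod 121)
5^2 ≡ 25 (mod 121)
5^5 ≡ 100 (mod 121)
5^10 ≡ 78 (mod 121)
5^11 ≡ 27 (mod 121)
5^22 ≡ 3 (mod 121)
5^55 ≡ 1 (mod 121) ✓
The smallest such exponent is 55, so the order of 5 is 55.

55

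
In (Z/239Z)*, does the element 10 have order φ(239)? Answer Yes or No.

φ(239) = 239 − 1 = 238 = 2 · 7 · 17.
It suffices to check that the order of 10 is not a proper divisor of 238: compute 10^(238/q) for q ∈ {2, 7, 17}.
10^119 ≡ 1 (mod 239)  [q = 2: ≡ 1 ✗]
10^34 ≡ 24 (mod 239)  [q = 7: ≢ 1 ✓]
10^14 ≡ 1 (mod 239)  [q = 17: ≡ 1 ✗]
Since 10^119 ≡ 1, the order of 10 divides 119 < 238, so 10 is not a primitive root.

No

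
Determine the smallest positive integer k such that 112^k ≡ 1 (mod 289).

272

ord(112) | φ(289) = φ(17^2) = 17·(17−1) = 272 = 2^4 · 17.
Divisors of 272: 1, 2, 4, 8, 16, 17, 34, 68, 136, 272.
Check 112^d mod 289 for each divisor in increasing order:
112^1 ≡ 112 (mod 289)
112^2 ≡ 117 (mod 289)
112^4 ≡ 106 (mod 289)
112^8 ≡ 254 (mod 289)
112^16 ≡ 69 (mod 289)
112^17 ≡ 214 (mod 289)
112^34 ≡ 134 (mod 289)
112^68 ≡ 38 (mod 289)
112^136 ≡ 288 (mod 289)
112^272 ≡ 1 (mod 289) ✓
Hence ord(112) = 272.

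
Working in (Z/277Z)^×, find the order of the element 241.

Since 241 ∈ (Z/277Z)^×, its order divides φ(277) = 277 − 1 = 276 = 2^2 · 3 · 23.
Divisors of 276: 1, 2, 3, 4, 6, 12, 23, 46, 69, 92, 138, 276.
Test each divisor d:
241^1 ≡ 241 (mod 277)
241^2 ≡ 188 (mod 277)
241^3 ≡ 157 (mod 277)
241^4 ≡ 165 (mod 277)
241^6 ≡ 273 (mod 277)
241^12 ≡ 16 (mod 277)
241^23 ≡ 116 (mod 277)
241^46 ≡ 160 (mod 277)
241^69 ≡ 1 (mod 277) ✓
Therefore the multiplicative order of 241 modulo 277 is 69.

69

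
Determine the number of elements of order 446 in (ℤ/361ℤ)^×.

0

φ(361) = φ(19^2) = 19·(19−1) = 342 = 2 · 3^2 · 19.
In a cyclic group of order 342, there are φ(d) elements of order d for each divisor d of 342, and zero for non-divisors.
Since 446 ∤ 342, the count is 0.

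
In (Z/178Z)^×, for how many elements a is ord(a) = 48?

φ(178) = φ(2)·φ(89) = 1·88 = 88 = 2^3 · 11.
In a cyclic group of order 88, there are φ(d) elements of order d for each divisor d of 88, and zero for non-divisors.
Here 88 is not a multiple of 48, so there are no elements of order 48.

0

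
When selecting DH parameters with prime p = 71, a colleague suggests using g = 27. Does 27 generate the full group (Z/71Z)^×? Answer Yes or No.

No

φ(71) = 71 − 1 = 70 = 2 · 5 · 7.
Test 27^(70/q) mod 71 for each prime factor q of 70:
27^35 ≡ 1 (mod 71)  [q = 2: ≡ 1 ✗]
27^14 ≡ 57 (mod 71)  [q = 5: ≢ 1 ✓]
27^10 ≡ 45 (mod 71)  [q = 7: ≢ 1 ✓]
Since 27^35 ≡ 1, the order of 27 divides 35 < 70, so 27 is not a primitive root.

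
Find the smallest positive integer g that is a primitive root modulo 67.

2

φ(67) = 67 − 1 = 66 = 2 · 3 · 11.
Test candidates g = 2, 3, … against the prime factors q ∈ {2, 3, 11} of φ(67): g is a generator iff g^(66/q) ≢ 1 for every such q.
g = 2: 2^33 ≡ 66; 2^22 ≡ 37; 2^6 ≡ 64 — none is 1, so 2 is a primitive root.
The smallest primitive root modulo 67 is 2.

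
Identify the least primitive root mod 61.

2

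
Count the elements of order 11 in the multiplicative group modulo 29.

φ(29) = 29 − 1 = 28 = 2^2 · 7.
Since (Z/29Z)^× is cyclic of order 28, the number of elements of order d is φ(d) when d | 28 and 0 otherwise.
11 does not divide 28, so no element of (Z/29Z)^× has order 11.

0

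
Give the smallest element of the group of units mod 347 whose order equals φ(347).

φ(347) = 347 − 1 = 346 = 2 · 173.
g is a primitive root iff g^(346/q) ≢ 1 (mod 347) for each prime q ∈ {2, 173}.
g = 2: 2^173 ≡ 346; 2^2 ≡ 4 — none is 1, so 2 is a primitive root.
The smallest primitive root modulo 347 is 2.

2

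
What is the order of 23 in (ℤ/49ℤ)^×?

Since 23 ∈ (Z/49Z)^×, its order divides φ(49) = φ(7^2) = 7·(7−1) = 42 = 2 · 3 · 7.
Divisors of 42: 1, 2, 3, 6, 7, 14, 21, 42.
Check 23^d mod 49 for each divisor in increasing order:
23^1 ≡ 23
23^2 ≡ 39
23^3 ≡ 15
23^6 ≡ 29
23^7 ≡ 30
23^14 ≡ 18
23^21 ≡ 1
Hence ord(23) = 21.

21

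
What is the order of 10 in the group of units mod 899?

420

By Lagrange's theorem, ord_899(10) divides φ(899) = φ(29·31) = (29−1)·(31−1) = 28·30 = 840 = 2^3 · 3 · 5 · 7.
Divisors of 840: 1, 2, 3, 4, 5, 6, 7, 8, 10, 12, 14, 15, 20, 21, 24, 28, 30, 35, 40, 42, 56, 60, 70, 84, 105, 120, 140, 168, 210, 280, 420, 840.
Test each divisor d:
10^1 ≡ 10 (mod 899)
10^2 ≡ 100 (mod 899)
10^3 ≡ 101 (mod 899)
10^4 ≡ 111 (mod 899)
10^5 ≡ 211 (mod 899)
10^6 ≡ 312 (mod 899)
10^7 ≡ 423 (mod 899)
10^8 ≡ 634 (mod 899)
10^10 ≡ 470 (mod 899)
10^12 ≡ 252 (mod 899)
10^14 ≡ 28 (mod 899)
10^15 ≡ 280 (mod 899)
10^20 ≡ 645 (mod 899)
10^21 ≡ 157 (mod 899)
10^24 ≡ 574 (mod 899)
10^28 ≡ 784 (mod 899)
10^30 ≡ 187 (mod 899)
10^35 ≡ 800 (mod 899)
10^40 ≡ 687 (mod 899)
10^42 ≡ 376 (mod 899)
10^56 ≡ 639 (mod 899)
10^60 ≡ 807 (mod 899)
10^70 ≡ 811 (mod 899)
10^84 ≡ 233 (mod 899)
10^105 ≡ 621 (mod 899)
10^120 ≡ 373 (mod 899)
10^140 ≡ 552 (mod 899)
10^168 ≡ 349 (mod 899)
10^210 ≡ 869 (mod 899)
10^280 ≡ 842 (mod 899)
10^420 ≡ 1 (mod 899) ✓
Hence ord(10) = 420.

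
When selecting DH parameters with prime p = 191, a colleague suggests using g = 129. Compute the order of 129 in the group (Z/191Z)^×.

95

ord(129) | φ(191) = 191 − 1 = 190 = 2 · 5 · 19.
Divisors of 190: 1, 2, 5, 10, 19, 38, 95, 190.
Test each divisor d:
129^1 ≡ 129
129^2 ≡ 24
129^5 ≡ 5
129^10 ≡ 25
129^19 ≡ 184
129^38 ≡ 49
129^95 ≡ 1
So ord_191(129) = 95.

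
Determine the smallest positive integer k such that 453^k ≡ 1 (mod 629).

By Lagrange's theorem, ord_629(453) divides φ(629) = φ(17·37) = (17−1)·(37−1) = 16·36 = 576 = 2^6 · 3^2.
Divisors of 576: 1, 2, 3, 4, 6, 8, 9, 12, 16, 18, 24, 32, 36, 48, 64, 72, 96, 144, 192, 288, 576.
Compute 453^d (mod 629) for the divisors d until we hit 1:
453^1 ≡ 453 (mod 629)
453^2 ≡ 155 (mod 629)
453^3 ≡ 396 (mod 629)
453^4 ≡ 123 (mod 629)
453^6 ≡ 195 (mod 629)
453^8 ≡ 33 (mod 629)
453^9 ≡ 482 (mod 629)
453^12 ≡ 285 (mod 629)
453^16 ≡ 460 (mod 629)
453^18 ≡ 223 (mod 629)
453^24 ≡ 84 (mod 629)
453^32 ≡ 256 (mod 629)
453^36 ≡ 38 (mod 629)
453^48 ≡ 137 (mod 629)
453^64 ≡ 120 (mod 629)
453^72 ≡ 186 (mod 629)
453^96 ≡ 528 (mod 629)
453^144 ≡ 1 (mod 629) ✓
So ord_629(453) = 144.

144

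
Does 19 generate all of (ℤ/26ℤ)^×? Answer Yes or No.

φ(26) = φ(2)·φ(13) = 1·12 = 12 = 2^2 · 3.
Test 19^(12/q) mod 26 for each prime factor q of 12:
19^6 ≡ 25 (mod 26)  [q = 2: ≢ 1 ✓]
19^4 ≡ 9 (mod 26)  [q = 3: ≢ 1 ✓]
Every test exponent gives a nontrivial residue, hence 19 generates the full group.

Yes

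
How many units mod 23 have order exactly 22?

φ(23) = 23 − 1 = 22 = 2 · 11.
In a cyclic group of order 22, there are φ(d) elements of order d for each divisor d of 22, and zero for non-divisors.
22 = 2 · 11 divides 22, and φ(22) = 10.

10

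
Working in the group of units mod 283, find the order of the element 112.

141

Since 112 ∈ (Z/283Z)^×, its order divides φ(283) = 283 − 1 = 282 = 2 · 3 · 47.
Divisors of 282: 1, 2, 3, 6, 47, 94, 141, 282.
Check 112^d mod 283 for each divisor in increasing order:
112^1 ≡ 112 (mod 283)
112^2 ≡ 92 (mod 283)
112^3 ≡ 116 (mod 283)
112^6 ≡ 155 (mod 283)
112^47 ≡ 238 (mod 283)
112^94 ≡ 44 (mod 283)
112^141 ≡ 1 (mod 283) ✓
Therefore the multiplicative order of 112 modulo 283 is 141.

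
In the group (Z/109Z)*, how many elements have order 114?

0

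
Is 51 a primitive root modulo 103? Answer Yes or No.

Yes

φ(103) = 103 − 1 = 102 = 2 · 3 · 17.
51 is a primitive root mod 103 iff 51^(φ(103)/q) ≢ 1 for every prime q | φ(103), i.e. q ∈ {2, 3, 17}.
51^51 ≡ 102 (mod 103)  [q = 2: ≢ 1 ✓]
51^34 ≡ 56 (mod 103)  [q = 3: ≢ 1 ✓]
51^6 ≡ 66 (mod 103)  [q = 17: ≢ 1 ✓]
None equal 1, so ord_103(51) = 102: 51 is a primitive root.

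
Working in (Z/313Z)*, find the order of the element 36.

The order of 36 must divide φ(313) = 313 − 1 = 312 = 2^3 · 3 · 13.
Divisors of 312: 1, 2, 3, 4, 6, 8, 12, 13, 24, 26, 39, 52, 78, 104, 156, 312.
Compute 36^d (mod 313) for the divisors d until we hit 1:
36^1 ≡ 36
36^2 ≡ 44
36^3 ≡ 19
36^4 ≡ 58
36^6 ≡ 48
36^8 ≡ 234
36^12 ≡ 113
36^13 ≡ 312
36^24 ≡ 249
36^26 ≡ 1
Hence ord(36) = 26.

26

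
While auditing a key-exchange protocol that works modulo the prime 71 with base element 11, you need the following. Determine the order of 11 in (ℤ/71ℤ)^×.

70

By Lagrange's theorem, ord_71(11) divides φ(71) = 71 − 1 = 70 = 2 · 5 · 7.
Divisors of 70: 1, 2, 5, 7, 10, 14, 35, 70.
Check 11^d mod 71 for each divisor in increasing order:
11^1 ≡ 11
11^2 ≡ 50
11^5 ≡ 23
11^7 ≡ 14
11^10 ≡ 32
11^14 ≡ 54
11^35 ≡ 70
11^70 ≡ 1
The smallest such exponent is 70, so the order of 11 is 70.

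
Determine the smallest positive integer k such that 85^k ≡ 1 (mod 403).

ord(85) | φ(403) = φ(13·31) = (13−1)·(31−1) = 12·30 = 360 = 2^3 · 3^2 · 5.
Divisors of 360: 1, 2, 3, 4, 5, 6, 8, 9, 10, 12, 15, 18, 20, 24, 30, 36, 40, 45, 60, 72, 90, 120, 180, 360.
Compute 85^d (mod 403) for the divisors d until we hit 1:
85^1 ≡ 85 (mod 403)
85^2 ≡ 374 (mod 403)
85^3 ≡ 356 (mod 403)
85^4 ≡ 35 (mod 403)
85^5 ≡ 154 (mod 403)
85^6 ≡ 194 (mod 403)
85^8 ≡ 16 (mod 403)
85^9 ≡ 151 (mod 403)
85^10 ≡ 342 (mod 403)
85^12 ≡ 157 (mod 403)
85^15 ≡ 278 (mod 403)
85^18 ≡ 233 (mod 403)
85^20 ≡ 94 (mod 403)
85^24 ≡ 66 (mod 403)
85^30 ≡ 311 (mod 403)
85^36 ≡ 287 (mod 403)
85^40 ≡ 373 (mod 403)
85^45 ≡ 216 (mod 403)
85^60 ≡ 1 (mod 403) ✓
Therefore the multiplicative order of 85 modulo 403 is 60.

60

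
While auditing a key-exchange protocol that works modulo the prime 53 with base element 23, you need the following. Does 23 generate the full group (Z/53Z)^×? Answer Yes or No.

φ(53) = 53 − 1 = 52 = 2^2 · 13.
It suffices to check that the order of 23 is not a proper divisor of 52: compute 23^(52/q) for q ∈ {2, 13}.
23^26 ≡ 52 (mod 53)  [q = 2: ≢ 1 ✓]
23^4 ≡ 1 (mod 53)  [q = 13: ≡ 1 ✗]
The check at q = 13 fails, so 23 generates a proper subgroup.

No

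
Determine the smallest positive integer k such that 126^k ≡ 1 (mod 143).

15

The order of 126 must divide φ(143) = φ(11·13) = (11−1)·(13−1) = 10·12 = 120 = 2^3 · 3 · 5.
Divisors of 120: 1, 2, 3, 4, 5, 6, 8, 10, 12, 15, 20, 24, 30, 40, 60, 120.
Test each divisor d:
126^1 ≡ 126 (mod 143)
126^2 ≡ 3 (mod 143)
126^3 ≡ 92 (mod 143)
126^4 ≡ 9 (mod 143)
126^5 ≡ 133 (mod 143)
126^6 ≡ 27 (mod 143)
126^8 ≡ 81 (mod 143)
126^10 ≡ 100 (mod 143)
126^12 ≡ 14 (mod 143)
126^15 ≡ 1 (mod 143) ✓
The smallest such exponent is 15, so the order of 126 is 15.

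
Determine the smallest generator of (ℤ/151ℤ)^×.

φ(151) = 151 − 1 = 150 = 2 · 3 · 5^2.
Test candidates g = 2, 3, … against the prime factors q ∈ {2, 3, 5} of φ(151): g is a generator iff g^(150/q) ≢ 1 for every such q.
g = 2: 2^75 ≡ 1 — hits 1, so not a primitive root.
g = 3: 3^75 ≡ 150; 3^50 ≡ 1 — hits 1, so not a primitive root.
g = 4: 4^75 ≡ 1 — hits 1, so not a primitive root.
g = 5: 5^75 ≡ 1 — hits 1, so not a primitive root.
g = 6: 6^75 ≡ 150; 6^50 ≡ 32; 6^30 ≡ 59 — none is 1, so 6 is a primitive root.
The smallest primitive root modulo 151 is 6.

6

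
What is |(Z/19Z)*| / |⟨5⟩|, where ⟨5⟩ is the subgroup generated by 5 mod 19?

2

ord(5) | φ(19) = 19 − 1 = 18 = 2 · 3^2.
Divisors of 18: 1, 2, 3, 6, 9, 18.
Compute 5^d (mod 19) for the divisors d until we hit 1:
5^1 ≡ 5
5^2 ≡ 6
5^3 ≡ 11
5^6 ≡ 7
5^9 ≡ 1
Thus |⟨5⟩| = ord(5) = 9.
[(Z/19Z)^× : ⟨5⟩] = 18/9 = 2.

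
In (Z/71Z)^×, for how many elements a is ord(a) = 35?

φ(71) = 71 − 1 = 70 = 2 · 5 · 7.
Since (Z/71Z)^× is cyclic of order 70, the number of elements of order d is φ(d) when d | 70 and 0 otherwise.
35 = 5 · 7 divides 70, and φ(35) = 24.

24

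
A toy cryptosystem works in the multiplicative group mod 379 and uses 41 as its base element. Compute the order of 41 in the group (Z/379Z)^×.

63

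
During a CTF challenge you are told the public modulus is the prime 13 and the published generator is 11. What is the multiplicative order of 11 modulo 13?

12

ord(11) | φ(13) = 13 − 1 = 12 = 2^2 · 3.
Divisors of 12: 1, 2, 3, 4, 6, 12.
Test each divisor d:
11^1 ≡ 11 (mod 13)
11^2 ≡ 4 (mod 13)
11^3 ≡ 5 (mod 13)
11^4 ≡ 3 (mod 13)
11^6 ≡ 12 (mod 13)
11^12 ≡ 1 (mod 13) ✓
Therefore the multiplicative order of 11 modulo 13 is 12.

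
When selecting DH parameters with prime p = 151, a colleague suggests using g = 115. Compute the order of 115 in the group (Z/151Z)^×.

The order of 115 must divide φ(151) = 151 − 1 = 150 = 2 · 3 · 5^2.
Divisors of 150: 1, 2, 3, 5, 6, 10, 15, 25, 30, 50, 75, 150.
Compute 115^d (mod 151) for the divisors d until we hit 1:
115^1 ≡ 115
115^2 ≡ 88
115^3 ≡ 3
115^5 ≡ 113
115^6 ≡ 9
115^10 ≡ 85
115^15 ≡ 92
115^25 ≡ 119
115^30 ≡ 8
115^50 ≡ 118
115^75 ≡ 150
115^150 ≡ 1
The smallest such exponent is 150, so the order of 115 is 150.

150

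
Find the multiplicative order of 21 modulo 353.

By Lagrange's theorem, ord_353(21) divides φ(353) = 353 − 1 = 352 = 2^5 · 11.
Divisors of 352: 1, 2, 4, 8, 11, 16, 22, 32, 44, 88, 176, 352.
Test each divisor d:
21^1 ≡ 21 (mod 353)
21^2 ≡ 88 (mod 353)
21^4 ≡ 331 (mod 353)
21^8 ≡ 131 (mod 353)
21^11 ≡ 283 (mod 353)
21^16 ≡ 217 (mod 353)
21^22 ≡ 311 (mod 353)
21^32 ≡ 140 (mod 353)
21^44 ≡ 352 (mod 353)
21^88 ≡ 1 (mod 353) ✓
Therefore the multiplicative order of 21 modulo 353 is 88.

88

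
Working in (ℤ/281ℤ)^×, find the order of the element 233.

280

By Lagrange's theorem, ord_281(233) divides φ(281) = 281 − 1 = 280 = 2^3 · 5 · 7.
Divisors of 280: 1, 2, 4, 5, 7, 8, 10, 14, 20, 28, 35, 40, 56, 70, 140, 280.
Compute 233^d (mod 281) for the divisors d until we hit 1:
233^1 ≡ 233
233^2 ≡ 56
233^4 ≡ 45
233^5 ≡ 88
233^7 ≡ 151
233^8 ≡ 58
233^10 ≡ 157
233^14 ≡ 40
233^20 ≡ 202
233^28 ≡ 195
233^35 ≡ 221
233^40 ≡ 59
233^56 ≡ 90
233^70 ≡ 228
233^140 ≡ 280
233^280 ≡ 1
The smallest such exponent is 280, so the order of 233 is 280.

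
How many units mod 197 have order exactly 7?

6

φ(197) = 197 − 1 = 196 = 2^2 · 7^2.
(Z/197Z)^× is cyclic (|G| = 196); a cyclic group of order m has exactly φ(d) elements of each order d | m, and none otherwise.
7 | 196, and φ(7) = 7 − 1 = 6.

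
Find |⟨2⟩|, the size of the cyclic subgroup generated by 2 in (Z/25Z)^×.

20

The order of 2 must divide φ(25) = φ(5^2) = 5·(5−1) = 20 = 2^2 · 5.
Divisors of 20: 1, 2, 4, 5, 10, 20.
Evaluate successive powers at the divisors of 20:
2^1 ≡ 2
2^2 ≡ 4
2^4 ≡ 16
2^5 ≡ 7
2^10 ≡ 24
2^20 ≡ 1
So ord_25(2) = 20.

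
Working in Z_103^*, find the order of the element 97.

By Lagrange's theorem, ord_103(97) divides φ(103) = 103 − 1 = 102 = 2 · 3 · 17.
Divisors of 102: 1, 2, 3, 6, 17, 34, 51, 102.
Check 97^d mod 103 for each divisor in increasing order:
97^1 ≡ 97 (mod 103)
97^2 ≡ 36 (mod 103)
97^3 ≡ 93 (mod 103)
97^6 ≡ 100 (mod 103)
97^17 ≡ 56 (mod 103)
97^34 ≡ 46 (mod 103)
97^51 ≡ 1 (mod 103) ✓
So ord_103(97) = 51.

51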